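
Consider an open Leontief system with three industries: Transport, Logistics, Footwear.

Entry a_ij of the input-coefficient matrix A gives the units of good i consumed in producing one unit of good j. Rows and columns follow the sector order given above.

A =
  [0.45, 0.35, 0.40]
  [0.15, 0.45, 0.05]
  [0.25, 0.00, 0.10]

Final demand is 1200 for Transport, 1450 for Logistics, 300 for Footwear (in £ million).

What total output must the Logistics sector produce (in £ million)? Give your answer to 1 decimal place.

I − A =
  [   0.55    -0.35    -0.40]
  [  -0.15     0.55    -0.05]
  [  -0.25     0.00     0.90]
Cofactors of I−A, C_ij = (−1)^(i+j)·(minor ij) (rows/columns in the sector order above):
  C_11 = (0.55)(0.90) − (-0.05)(0.00) = 0.4950
  C_12 = −[(-0.15)(0.90) − (-0.05)(-0.25)] = 0.1475
  C_13 = (-0.15)(0.00) − (0.55)(-0.25) = 0.1375
  C_21 = −[(-0.35)(0.90) − (-0.40)(0.00)] = 0.3150
  C_22 = (0.55)(0.90) − (-0.40)(-0.25) = 0.3950
  C_23 = −[(0.55)(0.00) − (-0.35)(-0.25)] = 0.0875
  C_31 = (-0.35)(-0.05) − (-0.40)(0.55) = 0.2375
  C_32 = −[(0.55)(-0.05) − (-0.40)(-0.15)] = 0.0875
  C_33 = (0.55)(0.55) − (-0.35)(-0.15) = 0.2500
det(I−A) = Σ_j (I−A)_1j·C_1j = (0.55)(0.4950) + (-0.35)(0.1475) + (-0.40)(0.1375) = 0.165625
adj(I−A) = Cᵀ =
  [ 0.4950   0.3150   0.2375]
  [ 0.1475   0.3950   0.0875]
  [ 0.1375   0.0875   0.2500]
(I − A)⁻¹ = adj(I−A) / det(I−A) ≈
  [   2.9887     1.9019     1.4340]
  [   0.8906     2.3849     0.5283]
  [   0.8302     0.5283     1.5094]
x = (I − A)⁻¹ d = adj(I−A)·d / det(I−A), with det(I−A) = 0.165625:
  x_1 = (0.4950·1200 + 0.3150·1450 + 0.2375·300) / 0.165625 = 1122.00 / 0.165625 ≈ 6774.3
  x_2 = (0.1475·1200 + 0.3950·1450 + 0.0875·300) / 0.165625 = 776.00 / 0.165625 ≈ 4685.3
  x_3 = (0.1375·1200 + 0.0875·1450 + 0.2500·300) / 0.165625 = 366.875 / 0.165625 ≈ 2215.1

x_2 = 4685.3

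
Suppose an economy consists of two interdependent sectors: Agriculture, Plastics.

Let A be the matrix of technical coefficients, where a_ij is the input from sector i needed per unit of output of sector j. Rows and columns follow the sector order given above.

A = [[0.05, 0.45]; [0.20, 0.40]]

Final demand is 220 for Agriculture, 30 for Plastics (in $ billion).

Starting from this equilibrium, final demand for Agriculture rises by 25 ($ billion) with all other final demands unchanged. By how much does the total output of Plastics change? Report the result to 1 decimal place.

Δx_P = 10.4

I − A =
  [   0.95    -0.45]
  [  -0.20     0.60]
det(I−A) = (0.95)(0.60) − (-0.45)(-0.20) = 0.4800
adj(I−A) = [[0.60, 0.45], [0.20, 0.95]]
(I − A)⁻¹ = adj(I−A) / det(I−A) ≈
  [   1.2500     0.9375]
  [   0.4167     1.9792]
Δx = (I − A)⁻¹ Δd with Δd having +25 in the Agriculture component and 0 elsewhere.
So Δx_P = L_PA · (+25), where L_PA = adj(I−A)_PA / det(I−A) = 0.20 / 0.4800.
Δx_P = 0.20 × (+25) / 0.4800 = 5.00 / 0.4800 ≈ 10.4.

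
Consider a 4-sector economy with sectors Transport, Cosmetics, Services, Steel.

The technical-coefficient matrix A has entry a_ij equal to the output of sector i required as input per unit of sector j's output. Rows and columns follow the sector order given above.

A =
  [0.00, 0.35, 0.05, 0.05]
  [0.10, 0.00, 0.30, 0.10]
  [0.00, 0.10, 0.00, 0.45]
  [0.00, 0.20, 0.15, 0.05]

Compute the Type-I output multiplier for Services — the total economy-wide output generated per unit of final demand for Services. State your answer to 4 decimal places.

I − A =
  [   1.00    -0.35    -0.05    -0.05]
  [  -0.10     1.00    -0.30    -0.10]
  [   0.00    -0.10     1.00    -0.45]
  [   0.00    -0.20    -0.15     0.95]
Compute the cofactors C_ij = (−1)^(i+j)·(3×3 minor ij) of I−A; the adjugate is their transpose:
adj(I−A) = Cᵀ =
  [ 0.805500   0.328875   0.162000   0.153750]
  [ 0.088250   0.882500   0.305500   0.242250]
  [ 0.018500   0.185000   0.895750   0.444750]
  [ 0.021500   0.215000   0.205750   0.934500]
det(I−A) = Σ_j (I−A)_1j·C_1j = (1.00)(0.805500) + (-0.35)(0.088250) + (-0.05)(0.018500) + (-0.05)(0.021500) = 0.7726125
(I − A)⁻¹ = adj(I−A) / det(I−A) ≈
  [   1.04257     0.42567     0.20968     0.19900]
  [   0.11422     1.14223     0.39541     0.31355]
  [   0.02394     0.23945     1.15938     0.57564]
  [   0.02783     0.27828     0.26630     1.20953]
The output multiplier for sector j is the column-j sum of the Leontief inverse (I − A)⁻¹ = adj(I−A) / det(I−A).
Column 3 of adj(I−A): (0.162000, 0.305500, 0.895750, 0.205750); det(I−A) = 0.7726125.
m_3 = (0.162000 + 0.305500 + 0.895750 + 0.205750) / 0.7726125 = 1.569 / 0.7726125 ≈ 2.0308.

m_3 = 2.0308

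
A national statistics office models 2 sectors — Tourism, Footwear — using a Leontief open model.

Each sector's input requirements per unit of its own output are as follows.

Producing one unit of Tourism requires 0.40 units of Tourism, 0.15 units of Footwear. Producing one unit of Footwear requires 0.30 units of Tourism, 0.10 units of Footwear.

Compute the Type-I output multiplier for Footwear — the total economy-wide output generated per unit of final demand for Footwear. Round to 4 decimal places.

I − A =
  [   0.60    -0.30]
  [  -0.15     0.90]
det(I−A) = (0.60)(0.90) − (-0.30)(-0.15) = 0.4950
adj(I−A) = [[0.90, 0.30], [0.15, 0.60]]
(I − A)⁻¹ = adj(I−A) / det(I−A) ≈
  [   1.81818     0.60606]
  [   0.30303     1.21212]
The output multiplier for sector j is the column-j sum of the Leontief inverse (I − A)⁻¹ = adj(I−A) / det(I−A).
Column 2 of adj(I−A): (0.30, 0.60); det(I−A) = 0.4950.
m_2 = (0.30 + 0.60) / 0.4950 = 0.90 / 0.4950 ≈ 1.8182.

m_2 = 1.8182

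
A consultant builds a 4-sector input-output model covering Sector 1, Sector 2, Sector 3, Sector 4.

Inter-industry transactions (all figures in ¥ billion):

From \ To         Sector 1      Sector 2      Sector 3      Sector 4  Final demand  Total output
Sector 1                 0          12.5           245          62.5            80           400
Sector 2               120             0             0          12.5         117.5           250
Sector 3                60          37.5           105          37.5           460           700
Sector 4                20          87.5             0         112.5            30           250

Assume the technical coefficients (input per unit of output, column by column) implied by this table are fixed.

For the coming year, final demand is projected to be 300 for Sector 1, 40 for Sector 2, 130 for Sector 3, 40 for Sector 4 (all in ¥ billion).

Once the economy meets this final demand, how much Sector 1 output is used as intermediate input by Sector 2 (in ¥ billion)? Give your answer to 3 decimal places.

z_12 = 9.808

Technical coefficients a_ij = z_ij / X_j:
  a_11 = 0/400 = 0.00, a_21 = 120/400 = 0.30, a_31 = 60/400 = 0.15, a_41 = 20/400 = 0.05
  a_12 = 12.5/250 = 0.05, a_22 = 0/250 = 0.00, a_32 = 37.5/250 = 0.15, a_42 = 87.5/250 = 0.35
  a_13 = 245/700 = 0.35, a_23 = 0/700 = 0.00, a_33 = 105/700 = 0.15, a_43 = 0/700 = 0.00
  a_14 = 62.5/250 = 0.25, a_24 = 12.5/250 = 0.05, a_34 = 37.5/250 = 0.15, a_44 = 112.5/250 = 0.45
I − A =
  [   1.00    -0.05    -0.35    -0.25]
  [  -0.30     1.00     0.00    -0.05]
  [  -0.15    -0.15     0.85    -0.15]
  [  -0.05    -0.35     0.00     0.55]
Compute the cofactors C_ij = (−1)^(i+j)·(3×3 minor ij) of I−A; the adjugate is their transpose:
adj(I−A) = Cᵀ =
  [ 0.452625   0.145000   0.186375   0.269750]
  [ 0.142375   0.425375   0.058625   0.119375]
  [ 0.128250   0.150750   0.485375   0.204375]
  [ 0.131750   0.283875   0.054250   0.769000]
det(I−A) = Σ_j (I−A)_1j·C_1j = (1.00)(0.452625) + (-0.05)(0.142375) + (-0.35)(0.128250) + (-0.25)(0.131750) = 0.36768125
(I − A)⁻¹ = adj(I−A) / det(I−A) ≈
  [   1.2310     0.3944     0.5069     0.7337]
  [   0.3872     1.1569     0.1594     0.3247]
  [   0.3488     0.4100     1.3201     0.5558]
  [   0.3583     0.7721     0.1475     2.0915]
First solve x = (I − A)⁻¹ d = adj(I−A)·d / det(I−A); in particular x_2 = (0.142375·300 + 0.425375·40 + 0.058625·130 + 0.119375·40) / 0.36768125 = 72.12375 / 0.36768125 ≈ 196.15836.
Intermediate flow from 1 to 2: z_12 = a_12 · x_2 = 0.05 × 72.12375 / 0.36768125 = 3.6061875 / 0.36768125 ≈ 9.808.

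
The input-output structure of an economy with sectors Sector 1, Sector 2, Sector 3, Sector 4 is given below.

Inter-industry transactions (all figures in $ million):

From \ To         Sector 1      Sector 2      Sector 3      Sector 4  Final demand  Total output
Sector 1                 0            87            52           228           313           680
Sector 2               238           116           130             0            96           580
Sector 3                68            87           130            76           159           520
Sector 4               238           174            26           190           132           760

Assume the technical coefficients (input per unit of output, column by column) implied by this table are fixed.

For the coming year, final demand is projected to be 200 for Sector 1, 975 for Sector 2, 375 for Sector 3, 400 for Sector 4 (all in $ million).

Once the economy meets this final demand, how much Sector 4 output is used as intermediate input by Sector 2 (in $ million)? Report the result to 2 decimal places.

Technical coefficients a_ij = z_ij / X_j:
  a_11 = 0/680 = 0.00, a_21 = 238/680 = 0.35, a_31 = 68/680 = 0.10, a_41 = 238/680 = 0.35
  a_12 = 87/580 = 0.15, a_22 = 116/580 = 0.20, a_32 = 87/580 = 0.15, a_42 = 174/580 = 0.30
  a_13 = 52/520 = 0.10, a_23 = 130/520 = 0.25, a_33 = 130/520 = 0.25, a_43 = 26/520 = 0.05
  a_14 = 228/760 = 0.30, a_24 = 0/760 = 0.00, a_34 = 76/760 = 0.10, a_44 = 190/760 = 0.25
I − A =
  [   1.00    -0.15    -0.10    -0.30]
  [  -0.35     0.80    -0.25     0.00]
  [  -0.10    -0.15     0.75    -0.10]
  [  -0.35    -0.30    -0.05     0.75]
Compute the cofactors C_ij = (−1)^(i+j)·(3×3 minor ij) of I−A; the adjugate is their transpose:
adj(I−A) = Cᵀ =
  [ 0.410375   0.167625   0.122625   0.180500]
  [ 0.222625   0.466250   0.192750   0.114750]
  [ 0.137875   0.152250   0.445125   0.114500]
  [ 0.289750   0.274875   0.164000   0.506125]
det(I−A) = Σ_j (I−A)_1j·C_1j = (1.00)(0.410375) + (-0.15)(0.222625) + (-0.10)(0.137875) + (-0.30)(0.289750) = 0.27626875
(I − A)⁻¹ = adj(I−A) / det(I−A) ≈
  [   1.4854     0.6067     0.4439     0.6533]
  [   0.8058     1.6877     0.6977     0.4154]
  [   0.4991     0.5511     1.6112     0.4145]
  [   1.0488     0.9950     0.5936     1.8320]
First solve x = (I − A)⁻¹ d = adj(I−A)·d / det(I−A); in particular x_2 = (0.222625·200 + 0.466250·975 + 0.192750·375 + 0.114750·400) / 0.27626875 = 617.30 / 0.27626875 ≈ 2234.4185.
Intermediate flow from 4 to 2: z_42 = a_42 · x_2 = 0.30 × 617.30 / 0.27626875 = 185.19 / 0.27626875 ≈ 670.33.

z_42 = 670.33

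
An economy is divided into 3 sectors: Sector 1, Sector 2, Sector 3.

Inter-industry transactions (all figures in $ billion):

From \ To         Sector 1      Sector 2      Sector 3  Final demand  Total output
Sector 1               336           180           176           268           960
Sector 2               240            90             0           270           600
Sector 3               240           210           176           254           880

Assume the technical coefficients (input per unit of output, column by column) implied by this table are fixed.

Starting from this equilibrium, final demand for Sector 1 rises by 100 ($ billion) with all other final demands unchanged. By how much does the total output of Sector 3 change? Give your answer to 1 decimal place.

Technical coefficients a_ij = z_ij / X_j:
  a_11 = 336/960 = 0.35, a_21 = 240/960 = 0.25, a_31 = 240/960 = 0.25
  a_12 = 180/600 = 0.30, a_22 = 90/600 = 0.15, a_32 = 210/600 = 0.35
  a_13 = 176/880 = 0.20, a_23 = 0/880 = 0.00, a_33 = 176/880 = 0.20
I − A =
  [   0.65    -0.30    -0.20]
  [  -0.25     0.85     0.00]
  [  -0.25    -0.35     0.80]
Cofactors of I−A, C_ij = (−1)^(i+j)·(minor ij) (rows/columns in the sector order above):
  C_11 = (0.85)(0.80) − (0.00)(-0.35) = 0.6800
  C_12 = −[(-0.25)(0.80) − (0.00)(-0.25)] = 0.2000
  C_13 = (-0.25)(-0.35) − (0.85)(-0.25) = 0.3000
  C_21 = −[(-0.30)(0.80) − (-0.20)(-0.35)] = 0.3100
  C_22 = (0.65)(0.80) − (-0.20)(-0.25) = 0.4700
  C_23 = −[(0.65)(-0.35) − (-0.30)(-0.25)] = 0.3025
  C_31 = (-0.30)(0.00) − (-0.20)(0.85) = 0.1700
  C_32 = −[(0.65)(0.00) − (-0.20)(-0.25)] = 0.0500
  C_33 = (0.65)(0.85) − (-0.30)(-0.25) = 0.4775
det(I−A) = Σ_j (I−A)_1j·C_1j = (0.65)(0.6800) + (-0.30)(0.2000) + (-0.20)(0.3000) = 0.3220
adj(I−A) = Cᵀ =
  [ 0.6800   0.3100   0.1700]
  [ 0.2000   0.4700   0.0500]
  [ 0.3000   0.3025   0.4775]
(I − A)⁻¹ = adj(I−A) / det(I−A) ≈
  [   2.1118     0.9627     0.5280]
  [   0.6211     1.4596     0.1553]
  [   0.9317     0.9394     1.4829]
Δx = (I − A)⁻¹ Δd with Δd having +100 in the Sector 1 component and 0 elsewhere.
So Δx_3 = L_31 · (+100), where L_31 = adj(I−A)_31 / det(I−A) = 0.3000 / 0.3220.
Δx_3 = 0.3000 × (+100) / 0.3220 = 30.00 / 0.3220 ≈ 93.2.

Δx_3 = 93.2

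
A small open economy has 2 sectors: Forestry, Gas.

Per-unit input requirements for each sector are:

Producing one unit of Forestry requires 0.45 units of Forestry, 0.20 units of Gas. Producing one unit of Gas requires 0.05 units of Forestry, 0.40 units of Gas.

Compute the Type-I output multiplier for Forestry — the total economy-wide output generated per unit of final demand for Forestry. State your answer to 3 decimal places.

I − A =
  [   0.55    -0.05]
  [  -0.20     0.60]
det(I−A) = (0.55)(0.60) − (-0.05)(-0.20) = 0.3200
adj(I−A) = [[0.60, 0.05], [0.20, 0.55]]
(I − A)⁻¹ = adj(I−A) / det(I−A) ≈
  [   1.8750     0.1563]
  [   0.6250     1.7188]
The output multiplier for sector j is the column-j sum of the Leontief inverse (I − A)⁻¹ = adj(I−A) / det(I−A).
Column F of adj(I−A): (0.60, 0.20); det(I−A) = 0.3200.
m_F = (0.60 + 0.20) / 0.3200 = 0.80 / 0.3200 = 2.500.

m_F = 2.500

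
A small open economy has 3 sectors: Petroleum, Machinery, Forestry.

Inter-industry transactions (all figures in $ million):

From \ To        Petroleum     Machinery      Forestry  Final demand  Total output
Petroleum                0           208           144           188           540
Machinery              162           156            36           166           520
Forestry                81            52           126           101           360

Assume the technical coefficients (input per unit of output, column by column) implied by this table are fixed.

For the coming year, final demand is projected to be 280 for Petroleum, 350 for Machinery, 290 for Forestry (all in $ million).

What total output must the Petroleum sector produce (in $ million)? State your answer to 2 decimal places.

x_1 = 1050.16

Technical coefficients a_ij = z_ij / X_j:
  a_11 = 0/540 = 0.00, a_21 = 162/540 = 0.30, a_31 = 81/540 = 0.15
  a_12 = 208/520 = 0.40, a_22 = 156/520 = 0.30, a_32 = 52/520 = 0.10
  a_13 = 144/360 = 0.40, a_23 = 36/360 = 0.10, a_33 = 126/360 = 0.35
I − A =
  [   1.00    -0.40    -0.40]
  [  -0.30     0.70    -0.10]
  [  -0.15    -0.10     0.65]
Cofactors of I−A, C_ij = (−1)^(i+j)·(minor ij) (rows/columns in the sector order above):
  C_11 = (0.70)(0.65) − (-0.10)(-0.10) = 0.4450
  C_12 = −[(-0.30)(0.65) − (-0.10)(-0.15)] = 0.2100
  C_13 = (-0.30)(-0.10) − (0.70)(-0.15) = 0.1350
  C_21 = −[(-0.40)(0.65) − (-0.40)(-0.10)] = 0.3000
  C_22 = (1.00)(0.65) − (-0.40)(-0.15) = 0.5900
  C_23 = −[(1.00)(-0.10) − (-0.40)(-0.15)] = 0.1600
  C_31 = (-0.40)(-0.10) − (-0.40)(0.70) = 0.3200
  C_32 = −[(1.00)(-0.10) − (-0.40)(-0.30)] = 0.2200
  C_33 = (1.00)(0.70) − (-0.40)(-0.30) = 0.5800
det(I−A) = Σ_j (I−A)_1j·C_1j = (1.00)(0.4450) + (-0.40)(0.2100) + (-0.40)(0.1350) = 0.3070
adj(I−A) = Cᵀ =
  [ 0.4450   0.3000   0.3200]
  [ 0.2100   0.5900   0.2200]
  [ 0.1350   0.1600   0.5800]
(I − A)⁻¹ = adj(I−A) / det(I−A) ≈
  [   1.4495     0.9772     1.0423]
  [   0.6840     1.9218     0.7166]
  [   0.4397     0.5212     1.8893]
x = (I − A)⁻¹ d = adj(I−A)·d / det(I−A), with det(I−A) = 0.3070:
  x_1 = (0.4450·280 + 0.3000·350 + 0.3200·290) / 0.3070 = 322.40 / 0.3070 ≈ 1050.16
  x_2 = (0.2100·280 + 0.5900·350 + 0.2200·290) / 0.3070 = 329.10 / 0.3070 ≈ 1071.99
  x_3 = (0.1350·280 + 0.1600·350 + 0.5800·290) / 0.3070 = 262.00 / 0.3070 ≈ 853.42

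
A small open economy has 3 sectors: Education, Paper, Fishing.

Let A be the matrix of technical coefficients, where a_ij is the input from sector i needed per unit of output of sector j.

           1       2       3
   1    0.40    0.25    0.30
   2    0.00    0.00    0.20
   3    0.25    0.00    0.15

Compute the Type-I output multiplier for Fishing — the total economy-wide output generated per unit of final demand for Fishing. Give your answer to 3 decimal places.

m_3 = 2.533

I − A =
  [   0.60    -0.25    -0.30]
  [   0.00     1.00    -0.20]
  [  -0.25     0.00     0.85]
Cofactors of I−A, C_ij = (−1)^(i+j)·(minor ij) (rows/columns in the sector order above):
  C_11 = (1.00)(0.85) − (-0.20)(0.00) = 0.8500
  C_12 = −[(0.00)(0.85) − (-0.20)(-0.25)] = 0.0500
  C_13 = (0.00)(0.00) − (1.00)(-0.25) = 0.2500
  C_21 = −[(-0.25)(0.85) − (-0.30)(0.00)] = 0.2125
  C_22 = (0.60)(0.85) − (-0.30)(-0.25) = 0.4350
  C_23 = −[(0.60)(0.00) − (-0.25)(-0.25)] = 0.0625
  C_31 = (-0.25)(-0.20) − (-0.30)(1.00) = 0.3500
  C_32 = −[(0.60)(-0.20) − (-0.30)(0.00)] = 0.1200
  C_33 = (0.60)(1.00) − (-0.25)(0.00) = 0.6000
det(I−A) = Σ_j (I−A)_1j·C_1j = (0.60)(0.8500) + (-0.25)(0.0500) + (-0.30)(0.2500) = 0.4225
adj(I−A) = Cᵀ =
  [ 0.8500   0.2125   0.3500]
  [ 0.0500   0.4350   0.1200]
  [ 0.2500   0.0625   0.6000]
(I − A)⁻¹ = adj(I−A) / det(I−A) ≈
  [   2.0118     0.5030     0.8284]
  [   0.1183     1.0296     0.2840]
  [   0.5917     0.1479     1.4201]
The output multiplier for sector j is the column-j sum of the Leontief inverse (I − A)⁻¹ = adj(I−A) / det(I−A).
Column 3 of adj(I−A): (0.3500, 0.1200, 0.6000); det(I−A) = 0.4225.
m_3 = (0.3500 + 0.1200 + 0.6000) / 0.4225 = 1.07 / 0.4225 ≈ 2.533.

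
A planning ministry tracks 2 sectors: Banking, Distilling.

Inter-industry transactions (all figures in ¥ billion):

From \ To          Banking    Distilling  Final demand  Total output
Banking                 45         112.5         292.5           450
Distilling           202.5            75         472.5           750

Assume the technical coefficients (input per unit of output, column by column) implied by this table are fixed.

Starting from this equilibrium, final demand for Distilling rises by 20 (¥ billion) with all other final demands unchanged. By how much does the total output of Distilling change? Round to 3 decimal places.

Δx_D = 24.242

Technical coefficients a_ij = z_ij / X_j:
  a_BB = 45/450 = 0.10, a_DB = 202.5/450 = 0.45
  a_BD = 112.5/750 = 0.15, a_DD = 75/750 = 0.10
I − A =
  [   0.90    -0.15]
  [  -0.45     0.90]
det(I−A) = (0.90)(0.90) − (-0.15)(-0.45) = 0.7425
adj(I−A) = [[0.90, 0.15], [0.45, 0.90]]
(I − A)⁻¹ = adj(I−A) / det(I−A) ≈
  [   1.2121     0.2020]
  [   0.6061     1.2121]
Δx = (I − A)⁻¹ Δd with Δd having +20 in the Distilling component and 0 elsewhere.
So Δx_D = L_DD · (+20), where L_DD = adj(I−A)_DD / det(I−A) = 0.90 / 0.7425.
Δx_D = 0.90 × (+20) / 0.7425 = 18.00 / 0.7425 ≈ 24.242.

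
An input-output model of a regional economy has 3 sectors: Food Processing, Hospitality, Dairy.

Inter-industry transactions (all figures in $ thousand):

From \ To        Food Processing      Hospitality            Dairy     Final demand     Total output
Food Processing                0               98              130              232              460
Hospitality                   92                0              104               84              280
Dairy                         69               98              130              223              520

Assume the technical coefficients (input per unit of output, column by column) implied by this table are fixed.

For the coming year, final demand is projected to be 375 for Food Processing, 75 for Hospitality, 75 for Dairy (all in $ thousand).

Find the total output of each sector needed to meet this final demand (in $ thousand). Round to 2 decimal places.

Technical coefficients a_ij = z_ij / X_j:
  a_11 = 0/460 = 0.00, a_21 = 92/460 = 0.20, a_31 = 69/460 = 0.15
  a_12 = 98/280 = 0.35, a_22 = 0/280 = 0.00, a_32 = 98/280 = 0.35
  a_13 = 130/520 = 0.25, a_23 = 104/520 = 0.20, a_33 = 130/520 = 0.25
I − A =
  [   1.00    -0.35    -0.25]
  [  -0.20     1.00    -0.20]
  [  -0.15    -0.35     0.75]
Cofactors of I−A, C_ij = (−1)^(i+j)·(minor ij) (rows/columns in the sector order above):
  C_11 = (1.00)(0.75) − (-0.20)(-0.35) = 0.6800
  C_12 = −[(-0.20)(0.75) − (-0.20)(-0.15)] = 0.1800
  C_13 = (-0.20)(-0.35) − (1.00)(-0.15) = 0.2200
  C_21 = −[(-0.35)(0.75) − (-0.25)(-0.35)] = 0.3500
  C_22 = (1.00)(0.75) − (-0.25)(-0.15) = 0.7125
  C_23 = −[(1.00)(-0.35) − (-0.35)(-0.15)] = 0.4025
  C_31 = (-0.35)(-0.20) − (-0.25)(1.00) = 0.3200
  C_32 = −[(1.00)(-0.20) − (-0.25)(-0.20)] = 0.2500
  C_33 = (1.00)(1.00) − (-0.35)(-0.20) = 0.9300
det(I−A) = Σ_j (I−A)_1j·C_1j = (1.00)(0.6800) + (-0.35)(0.1800) + (-0.25)(0.2200) = 0.5620
adj(I−A) = Cᵀ =
  [ 0.6800   0.3500   0.3200]
  [ 0.1800   0.7125   0.2500]
  [ 0.2200   0.4025   0.9300]
(I − A)⁻¹ = adj(I−A) / det(I−A) ≈
  [   1.2100     0.6228     0.5694]
  [   0.3203     1.2678     0.4448]
  [   0.3915     0.7162     1.6548]
x = (I − A)⁻¹ d = adj(I−A)·d / det(I−A), with det(I−A) = 0.5620:
  x_1 = (0.6800·375 + 0.3500·75 + 0.3200·75) / 0.5620 = 305.25 / 0.5620 ≈ 543.15
  x_2 = (0.1800·375 + 0.7125·75 + 0.2500·75) / 0.5620 = 139.6875 / 0.5620 ≈ 248.55
  x_3 = (0.2200·375 + 0.4025·75 + 0.9300·75) / 0.5620 = 182.4375 / 0.5620 ≈ 324.62

x_1 = 543.15, x_2 = 248.55, x_3 = 324.62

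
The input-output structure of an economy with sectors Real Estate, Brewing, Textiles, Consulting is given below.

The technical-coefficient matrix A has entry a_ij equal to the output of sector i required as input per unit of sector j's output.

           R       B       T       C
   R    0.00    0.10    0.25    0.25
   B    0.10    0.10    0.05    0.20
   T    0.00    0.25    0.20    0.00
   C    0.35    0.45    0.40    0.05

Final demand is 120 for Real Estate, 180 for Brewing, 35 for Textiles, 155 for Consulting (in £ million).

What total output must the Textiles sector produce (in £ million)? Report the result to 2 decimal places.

I − A =
  [   1.00    -0.10    -0.25    -0.25]
  [  -0.10     0.90    -0.05    -0.20]
  [   0.00    -0.25     0.80     0.00]
  [  -0.35    -0.45    -0.40     0.95]
Compute the cofactors C_ij = (−1)^(i+j)·(3×3 minor ij) of I−A; the adjugate is their transpose:
adj(I−A) = Cᵀ =
  [ 0.580125   0.250375   0.299625   0.205375]
  [ 0.132000   0.690000   0.174375   0.180000]
  [ 0.041250   0.215625   0.658500   0.056250]
  [ 0.293625   0.509875   0.470250   0.693250]
det(I−A) = Σ_j (I−A)_1j·C_1j = (1.00)(0.580125) + (-0.10)(0.132000) + (-0.25)(0.041250) + (-0.25)(0.293625) = 0.48320625
(I − A)⁻¹ = adj(I−A) / det(I−A) ≈
  [   1.2006     0.5182     0.6201     0.4250]
  [   0.2732     1.4280     0.3609     0.3725]
  [   0.0854     0.4462     1.3628     0.1164]
  [   0.6077     1.0552     0.9732     1.4347]
x = (I − A)⁻¹ d = adj(I−A)·d / det(I−A), with det(I−A) = 0.48320625:
  x_R = (0.580125·120 + 0.250375·180 + 0.299625·35 + 0.205375·155) / 0.48320625 = 157.0025 / 0.48320625 ≈ 324.92
  x_B = (0.132000·120 + 0.690000·180 + 0.174375·35 + 0.180000·155) / 0.48320625 = 174.043125 / 0.48320625 ≈ 360.18
  x_T = (0.041250·120 + 0.215625·180 + 0.658500·35 + 0.056250·155) / 0.48320625 = 75.52875 / 0.48320625 ≈ 156.31
  x_C = (0.293625·120 + 0.509875·180 + 0.470250·35 + 0.693250·155) / 0.48320625 = 250.925 / 0.48320625 ≈ 519.29

x_T = 156.31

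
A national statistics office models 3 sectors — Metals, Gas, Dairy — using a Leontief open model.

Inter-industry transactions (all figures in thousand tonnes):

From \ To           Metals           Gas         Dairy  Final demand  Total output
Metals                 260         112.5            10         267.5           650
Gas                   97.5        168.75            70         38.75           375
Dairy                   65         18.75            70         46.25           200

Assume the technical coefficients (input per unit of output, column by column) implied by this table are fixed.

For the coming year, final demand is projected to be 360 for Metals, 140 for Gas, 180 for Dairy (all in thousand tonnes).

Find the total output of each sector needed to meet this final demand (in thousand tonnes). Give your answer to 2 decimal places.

Technical coefficients a_ij = z_ij / X_j:
  a_11 = 260/650 = 0.40, a_21 = 97.5/650 = 0.15, a_31 = 65/650 = 0.10
  a_12 = 112.5/375 = 0.30, a_22 = 168.75/375 = 0.45, a_32 = 18.75/375 = 0.05
  a_13 = 10/200 = 0.05, a_23 = 70/200 = 0.35, a_33 = 70/200 = 0.35
I − A =
  [   0.60    -0.30    -0.05]
  [  -0.15     0.55    -0.35]
  [  -0.10    -0.05     0.65]
Cofactors of I−A, C_ij = (−1)^(i+j)·(minor ij) (rows/columns in the sector order above):
  C_11 = (0.55)(0.65) − (-0.35)(-0.05) = 0.3400
  C_12 = −[(-0.15)(0.65) − (-0.35)(-0.10)] = 0.1325
  C_13 = (-0.15)(-0.05) − (0.55)(-0.10) = 0.0625
  C_21 = −[(-0.30)(0.65) − (-0.05)(-0.05)] = 0.1975
  C_22 = (0.60)(0.65) − (-0.05)(-0.10) = 0.3850
  C_23 = −[(0.60)(-0.05) − (-0.30)(-0.10)] = 0.0600
  C_31 = (-0.30)(-0.35) − (-0.05)(0.55) = 0.1325
  C_32 = −[(0.60)(-0.35) − (-0.05)(-0.15)] = 0.2175
  C_33 = (0.60)(0.55) − (-0.30)(-0.15) = 0.2850
det(I−A) = Σ_j (I−A)_1j·C_1j = (0.60)(0.3400) + (-0.30)(0.1325) + (-0.05)(0.0625) = 0.161125
adj(I−A) = Cᵀ =
  [ 0.3400   0.1975   0.1325]
  [ 0.1325   0.3850   0.2175]
  [ 0.0625   0.0600   0.2850]
(I − A)⁻¹ = adj(I−A) / det(I−A) ≈
  [   2.1102     1.2258     0.8223]
  [   0.8223     2.3894     1.3499]
  [   0.3879     0.3724     1.7688]
x = (I − A)⁻¹ d = adj(I−A)·d / det(I−A), with det(I−A) = 0.161125:
  x_1 = (0.3400·360 + 0.1975·140 + 0.1325·180) / 0.161125 = 173.90 / 0.161125 ≈ 1079.29
  x_2 = (0.1325·360 + 0.3850·140 + 0.2175·180) / 0.161125 = 140.75 / 0.161125 ≈ 873.55
  x_3 = (0.0625·360 + 0.0600·140 + 0.2850·180) / 0.161125 = 82.20 / 0.161125 ≈ 510.16

x_1 = 1079.29, x_2 = 873.55, x_3 = 510.16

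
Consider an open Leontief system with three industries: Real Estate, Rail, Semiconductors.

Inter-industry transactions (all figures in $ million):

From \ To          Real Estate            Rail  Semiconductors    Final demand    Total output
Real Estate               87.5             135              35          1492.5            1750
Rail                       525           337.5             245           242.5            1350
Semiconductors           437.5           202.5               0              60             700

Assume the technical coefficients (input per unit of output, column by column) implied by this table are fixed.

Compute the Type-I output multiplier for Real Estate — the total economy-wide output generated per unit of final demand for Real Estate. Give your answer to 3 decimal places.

Technical coefficients a_ij = z_ij / X_j:
  a_11 = 87.5/1750 = 0.05, a_21 = 525/1750 = 0.30, a_31 = 437.5/1750 = 0.25
  a_12 = 135/1350 = 0.10, a_22 = 337.5/1350 = 0.25, a_32 = 202.5/1350 = 0.15
  a_13 = 35/700 = 0.05, a_23 = 245/700 = 0.35, a_33 = 0/700 = 0.00
I − A =
  [   0.95    -0.10    -0.05]
  [  -0.30     0.75    -0.35]
  [  -0.25    -0.15     1.00]
Cofactors of I−A, C_ij = (−1)^(i+j)·(minor ij) (rows/columns in the sector order above):
  C_11 = (0.75)(1.00) − (-0.35)(-0.15) = 0.6975
  C_12 = −[(-0.30)(1.00) − (-0.35)(-0.25)] = 0.3875
  C_13 = (-0.30)(-0.15) − (0.75)(-0.25) = 0.2325
  C_21 = −[(-0.10)(1.00) − (-0.05)(-0.15)] = 0.1075
  C_22 = (0.95)(1.00) − (-0.05)(-0.25) = 0.9375
  C_23 = −[(0.95)(-0.15) − (-0.10)(-0.25)] = 0.1675
  C_31 = (-0.10)(-0.35) − (-0.05)(0.75) = 0.0725
  C_32 = −[(0.95)(-0.35) − (-0.05)(-0.30)] = 0.3475
  C_33 = (0.95)(0.75) − (-0.10)(-0.30) = 0.6825
det(I−A) = Σ_j (I−A)_1j·C_1j = (0.95)(0.6975) + (-0.10)(0.3875) + (-0.05)(0.2325) = 0.61225
adj(I−A) = Cᵀ =
  [ 0.6975   0.1075   0.0725]
  [ 0.3875   0.9375   0.3475]
  [ 0.2325   0.1675   0.6825]
(I − A)⁻¹ = adj(I−A) / det(I−A) ≈
  [   1.1392     0.1756     0.1184]
  [   0.6329     1.5312     0.5676]
  [   0.3797     0.2736     1.1147]
The output multiplier for sector j is the column-j sum of the Leontief inverse (I − A)⁻¹ = adj(I−A) / det(I−A).
Column 1 of adj(I−A): (0.6975, 0.3875, 0.2325); det(I−A) = 0.61225.
m_1 = (0.6975 + 0.3875 + 0.2325) / 0.61225 = 1.3175 / 0.61225 ≈ 2.152.

m_1 = 2.152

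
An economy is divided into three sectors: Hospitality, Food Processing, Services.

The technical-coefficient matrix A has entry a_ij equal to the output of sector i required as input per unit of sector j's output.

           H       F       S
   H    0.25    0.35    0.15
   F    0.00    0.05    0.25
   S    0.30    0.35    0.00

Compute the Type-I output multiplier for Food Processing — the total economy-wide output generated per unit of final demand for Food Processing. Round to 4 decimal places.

m_F = 2.5525

I − A =
  [   0.75    -0.35    -0.15]
  [   0.00     0.95    -0.25]
  [  -0.30    -0.35     1.00]
Cofactors of I−A, C_ij = (−1)^(i+j)·(minor ij) (rows/columns in the sector order above):
  C_11 = (0.95)(1.00) − (-0.25)(-0.35) = 0.8625
  C_12 = −[(0.00)(1.00) − (-0.25)(-0.30)] = 0.0750
  C_13 = (0.00)(-0.35) − (0.95)(-0.30) = 0.2850
  C_21 = −[(-0.35)(1.00) − (-0.15)(-0.35)] = 0.4025
  C_22 = (0.75)(1.00) − (-0.15)(-0.30) = 0.7050
  C_23 = −[(0.75)(-0.35) − (-0.35)(-0.30)] = 0.3675
  C_31 = (-0.35)(-0.25) − (-0.15)(0.95) = 0.2300
  C_32 = −[(0.75)(-0.25) − (-0.15)(0.00)] = 0.1875
  C_33 = (0.75)(0.95) − (-0.35)(0.00) = 0.7125
det(I−A) = Σ_j (I−A)_1j·C_1j = (0.75)(0.8625) + (-0.35)(0.0750) + (-0.15)(0.2850) = 0.577875
adj(I−A) = Cᵀ =
  [ 0.8625   0.4025   0.2300]
  [ 0.0750   0.7050   0.1875]
  [ 0.2850   0.3675   0.7125]
(I − A)⁻¹ = adj(I−A) / det(I−A) ≈
  [   1.49254     0.69652     0.39801]
  [   0.12979     1.21999     0.32446]
  [   0.49319     0.63595     1.23297]
The output multiplier for sector j is the column-j sum of the Leontief inverse (I − A)⁻¹ = adj(I−A) / det(I−A).
Column F of adj(I−A): (0.4025, 0.7050, 0.3675); det(I−A) = 0.577875.
m_F = (0.4025 + 0.7050 + 0.3675) / 0.577875 = 1.475 / 0.577875 ≈ 2.5525.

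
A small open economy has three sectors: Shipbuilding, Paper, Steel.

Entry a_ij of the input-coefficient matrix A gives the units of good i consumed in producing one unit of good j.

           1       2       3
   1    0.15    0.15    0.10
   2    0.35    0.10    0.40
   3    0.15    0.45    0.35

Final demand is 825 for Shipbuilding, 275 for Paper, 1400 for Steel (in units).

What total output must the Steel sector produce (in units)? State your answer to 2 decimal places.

x_3 = 4966.21

I − A =
  [   0.85    -0.15    -0.10]
  [  -0.35     0.90    -0.40]
  [  -0.15    -0.45     0.65]
Cofactors of I−A, C_ij = (−1)^(i+j)·(minor ij) (rows/columns in the sector order above):
  C_11 = (0.90)(0.65) − (-0.40)(-0.45) = 0.4050
  C_12 = −[(-0.35)(0.65) − (-0.40)(-0.15)] = 0.2875
  C_13 = (-0.35)(-0.45) − (0.90)(-0.15) = 0.2925
  C_21 = −[(-0.15)(0.65) − (-0.10)(-0.45)] = 0.1425
  C_22 = (0.85)(0.65) − (-0.10)(-0.15) = 0.5375
  C_23 = −[(0.85)(-0.45) − (-0.15)(-0.15)] = 0.4050
  C_31 = (-0.15)(-0.40) − (-0.10)(0.90) = 0.1500
  C_32 = −[(0.85)(-0.40) − (-0.10)(-0.35)] = 0.3750
  C_33 = (0.85)(0.90) − (-0.15)(-0.35) = 0.7125
det(I−A) = Σ_j (I−A)_1j·C_1j = (0.85)(0.4050) + (-0.15)(0.2875) + (-0.10)(0.2925) = 0.271875
adj(I−A) = Cᵀ =
  [ 0.4050   0.1425   0.1500]
  [ 0.2875   0.5375   0.3750]
  [ 0.2925   0.4050   0.7125]
(I − A)⁻¹ = adj(I−A) / det(I−A) ≈
  [   1.4897     0.5241     0.5517]
  [   1.0575     1.9770     1.3793]
  [   1.0759     1.4897     2.6207]
x = (I − A)⁻¹ d = adj(I−A)·d / det(I−A), with det(I−A) = 0.271875:
  x_1 = (0.4050·825 + 0.1425·275 + 0.1500·1400) / 0.271875 = 583.3125 / 0.271875 ≈ 2145.52
  x_2 = (0.2875·825 + 0.5375·275 + 0.3750·1400) / 0.271875 = 910.00 / 0.271875 ≈ 3347.13
  x_3 = (0.2925·825 + 0.4050·275 + 0.7125·1400) / 0.271875 = 1350.1875 / 0.271875 ≈ 4966.21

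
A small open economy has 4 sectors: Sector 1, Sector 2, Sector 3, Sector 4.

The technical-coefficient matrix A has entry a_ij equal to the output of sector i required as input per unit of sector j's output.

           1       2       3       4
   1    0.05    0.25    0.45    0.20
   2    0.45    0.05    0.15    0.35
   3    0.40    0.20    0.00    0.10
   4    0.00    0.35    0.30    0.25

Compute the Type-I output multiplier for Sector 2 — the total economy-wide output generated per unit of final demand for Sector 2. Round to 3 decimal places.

m_2 = 8.515

I − A =
  [   0.95    -0.25    -0.45    -0.20]
  [  -0.45     0.95    -0.15    -0.35]
  [  -0.40    -0.20     1.00    -0.10]
  [   0.00    -0.35    -0.30     0.75]
Compute the cofactors C_ij = (−1)^(i+j)·(3×3 minor ij) of I−A; the adjugate is their transpose:
adj(I−A) = Cᵀ =
  [ 0.512750   0.345250   0.387375   0.349500]
  [ 0.411000   0.525000   0.385500   0.406000]
  [ 0.319250   0.278750   0.444625   0.274500]
  [ 0.319500   0.356500   0.357750   0.535000]
det(I−A) = Σ_j (I−A)_1j·C_1j = (0.95)(0.512750) + (-0.25)(0.411000) + (-0.45)(0.319250) + (-0.20)(0.319500) = 0.1768
(I − A)⁻¹ = adj(I−A) / det(I−A) ≈
  [   2.9002     1.9528     2.1910     1.9768]
  [   2.3247     2.9695     2.1804     2.2964]
  [   1.8057     1.5766     2.5148     1.5526]
  [   1.8071     2.0164     2.0235     3.0260]
The output multiplier for sector j is the column-j sum of the Leontief inverse (I − A)⁻¹ = adj(I−A) / det(I−A).
Column 2 of adj(I−A): (0.345250, 0.525000, 0.278750, 0.356500); det(I−A) = 0.1768.
m_2 = (0.345250 + 0.525000 + 0.278750 + 0.356500) / 0.1768 = 1.5055 / 0.1768 ≈ 8.515.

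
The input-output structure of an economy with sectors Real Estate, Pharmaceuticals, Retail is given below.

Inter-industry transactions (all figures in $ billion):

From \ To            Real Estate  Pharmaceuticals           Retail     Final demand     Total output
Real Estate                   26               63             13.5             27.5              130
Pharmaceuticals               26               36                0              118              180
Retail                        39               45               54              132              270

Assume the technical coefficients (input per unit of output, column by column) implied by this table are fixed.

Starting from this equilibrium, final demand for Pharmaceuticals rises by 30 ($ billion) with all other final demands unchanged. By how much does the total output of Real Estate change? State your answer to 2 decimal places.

Δx_1 = 19.88

Technical coefficients a_ij = z_ij / X_j:
  a_11 = 26/130 = 0.20, a_21 = 26/130 = 0.20, a_31 = 39/130 = 0.30
  a_12 = 63/180 = 0.35, a_22 = 36/180 = 0.20, a_32 = 45/180 = 0.25
  a_13 = 13.5/270 = 0.05, a_23 = 0/270 = 0.00, a_33 = 54/270 = 0.20
I − A =
  [   0.80    -0.35    -0.05]
  [  -0.20     0.80     0.00]
  [  -0.30    -0.25     0.80]
Cofactors of I−A, C_ij = (−1)^(i+j)·(minor ij) (rows/columns in the sector order above):
  C_11 = (0.80)(0.80) − (0.00)(-0.25) = 0.6400
  C_12 = −[(-0.20)(0.80) − (0.00)(-0.30)] = 0.1600
  C_13 = (-0.20)(-0.25) − (0.80)(-0.30) = 0.2900
  C_21 = −[(-0.35)(0.80) − (-0.05)(-0.25)] = 0.2925
  C_22 = (0.80)(0.80) − (-0.05)(-0.30) = 0.6250
  C_23 = −[(0.80)(-0.25) − (-0.35)(-0.30)] = 0.3050
  C_31 = (-0.35)(0.00) − (-0.05)(0.80) = 0.0400
  C_32 = −[(0.80)(0.00) − (-0.05)(-0.20)] = 0.0100
  C_33 = (0.80)(0.80) − (-0.35)(-0.20) = 0.5700
det(I−A) = Σ_j (I−A)_1j·C_1j = (0.80)(0.6400) + (-0.35)(0.1600) + (-0.05)(0.2900) = 0.4415
adj(I−A) = Cᵀ =
  [ 0.6400   0.2925   0.0400]
  [ 0.1600   0.6250   0.0100]
  [ 0.2900   0.3050   0.5700]
(I − A)⁻¹ = adj(I−A) / det(I−A) ≈
  [   1.4496     0.6625     0.0906]
  [   0.3624     1.4156     0.0227]
  [   0.6569     0.6908     1.2911]
Δx = (I − A)⁻¹ Δd with Δd having +30 in the Pharmaceuticals component and 0 elsewhere.
So Δx_1 = L_12 · (+30), where L_12 = adj(I−A)_12 / det(I−A) = 0.2925 / 0.4415.
Δx_1 = 0.2925 × (+30) / 0.4415 = 8.775 / 0.4415 ≈ 19.88.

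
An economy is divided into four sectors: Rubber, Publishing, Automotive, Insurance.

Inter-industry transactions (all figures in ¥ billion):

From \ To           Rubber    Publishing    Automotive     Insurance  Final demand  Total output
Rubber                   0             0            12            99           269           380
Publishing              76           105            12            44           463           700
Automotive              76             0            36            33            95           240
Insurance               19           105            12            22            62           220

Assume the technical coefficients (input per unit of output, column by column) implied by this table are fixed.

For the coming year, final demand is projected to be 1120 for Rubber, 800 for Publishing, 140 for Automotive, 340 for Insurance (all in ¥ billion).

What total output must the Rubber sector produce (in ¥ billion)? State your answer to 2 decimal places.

x_1 = 1488.63

Technical coefficients a_ij = z_ij / X_j:
  a_11 = 0/380 = 0.00, a_21 = 76/380 = 0.20, a_31 = 76/380 = 0.20, a_41 = 19/380 = 0.05
  a_12 = 0/700 = 0.00, a_22 = 105/700 = 0.15, a_32 = 0/700 = 0.00, a_42 = 105/700 = 0.15
  a_13 = 12/240 = 0.05, a_23 = 12/240 = 0.05, a_33 = 36/240 = 0.15, a_43 = 12/240 = 0.05
  a_14 = 99/220 = 0.45, a_24 = 44/220 = 0.20, a_34 = 33/220 = 0.15, a_44 = 22/220 = 0.10
I − A =
  [   1.00     0.00    -0.05    -0.45]
  [  -0.20     0.85    -0.05    -0.20]
  [  -0.20     0.00     0.85    -0.15]
  [  -0.05    -0.15    -0.05     0.90]
Compute the cofactors C_ij = (−1)^(i+j)·(3×3 minor ij) of I−A; the adjugate is their transpose:
adj(I−A) = Cᵀ =
  [ 0.617250   0.058500   0.059250   0.331500]
  [ 0.171375   0.724500   0.067875   0.258000]
  [ 0.157875   0.036000   0.702375   0.204000]
  [ 0.071625   0.126000   0.053625   0.714000]
det(I−A) = Σ_j (I−A)_1j·C_1j = (1.00)(0.617250) + (0.00)(0.171375) + (-0.05)(0.157875) + (-0.45)(0.071625) = 0.577125
(I − A)⁻¹ = adj(I−A) / det(I−A) ≈
  [   1.0695     0.1014     0.1027     0.5744]
  [   0.2969     1.2554     0.1176     0.4470]
  [   0.2736     0.0624     1.2170     0.3535]
  [   0.1241     0.2183     0.0929     1.2372]
x = (I − A)⁻¹ d = adj(I−A)·d / det(I−A), with det(I−A) = 0.577125:
  x_1 = (0.617250·1120 + 0.058500·800 + 0.059250·140 + 0.331500·340) / 0.577125 = 859.125 / 0.577125 ≈ 1488.63
  x_2 = (0.171375·1120 + 0.724500·800 + 0.067875·140 + 0.258000·340) / 0.577125 = 868.7625 / 0.577125 ≈ 1505.33
  x_3 = (0.157875·1120 + 0.036000·800 + 0.702375·140 + 0.204000·340) / 0.577125 = 373.3125 / 0.577125 ≈ 646.85
  x_4 = (0.071625·1120 + 0.126000·800 + 0.053625·140 + 0.714000·340) / 0.577125 = 431.2875 / 0.577125 ≈ 747.30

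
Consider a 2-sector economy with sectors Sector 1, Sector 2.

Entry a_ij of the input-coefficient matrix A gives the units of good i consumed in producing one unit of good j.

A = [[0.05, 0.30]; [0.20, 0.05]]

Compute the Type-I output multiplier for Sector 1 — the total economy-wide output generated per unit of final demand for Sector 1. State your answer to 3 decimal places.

I − A =
  [   0.95    -0.30]
  [  -0.20     0.95]
det(I−A) = (0.95)(0.95) − (-0.30)(-0.20) = 0.8425
adj(I−A) = [[0.95, 0.30], [0.20, 0.95]]
(I − A)⁻¹ = adj(I−A) / det(I−A) ≈
  [   1.1276     0.3561]
  [   0.2374     1.1276]
The output multiplier for sector j is the column-j sum of the Leontief inverse (I − A)⁻¹ = adj(I−A) / det(I−A).
Column 1 of adj(I−A): (0.95, 0.20); det(I−A) = 0.8425.
m_1 = (0.95 + 0.20) / 0.8425 = 1.15 / 0.8425 ≈ 1.365.

m_1 = 1.365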